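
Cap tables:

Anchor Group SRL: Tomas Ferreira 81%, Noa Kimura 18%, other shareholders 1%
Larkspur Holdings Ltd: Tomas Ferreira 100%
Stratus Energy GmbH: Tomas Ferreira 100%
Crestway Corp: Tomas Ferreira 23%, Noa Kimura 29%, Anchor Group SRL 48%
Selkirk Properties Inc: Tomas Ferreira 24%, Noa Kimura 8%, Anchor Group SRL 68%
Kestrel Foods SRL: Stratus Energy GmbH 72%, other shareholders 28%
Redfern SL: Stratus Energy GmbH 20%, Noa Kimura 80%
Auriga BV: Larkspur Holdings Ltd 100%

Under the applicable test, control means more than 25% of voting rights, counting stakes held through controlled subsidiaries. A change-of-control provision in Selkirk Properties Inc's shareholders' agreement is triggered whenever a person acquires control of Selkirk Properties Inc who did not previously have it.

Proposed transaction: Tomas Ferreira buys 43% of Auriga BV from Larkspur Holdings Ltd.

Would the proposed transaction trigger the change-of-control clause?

No

The purchase adds only to Tomas's holdings (Larkspur's stake shrinks), so Tomas is the only person who could newly come to control Selkirk.
Tomas holds 81% of Anchor, so Tomas controls Anchor.
Tomas and Anchor together hold 24% + 68% = 92% of Selkirk, so Tomas controls Selkirk.
So Tomas already controls Selkirk before the transaction.
After the purchase, Tomas holds 43% of Auriga directly, and Larkspur's stake falls to 57%.
Tomas controlled Selkirk already, so this is not a new person acquiring control; every other person's position is unchanged or reduced.
No new person acquires control, so the clause is not triggered.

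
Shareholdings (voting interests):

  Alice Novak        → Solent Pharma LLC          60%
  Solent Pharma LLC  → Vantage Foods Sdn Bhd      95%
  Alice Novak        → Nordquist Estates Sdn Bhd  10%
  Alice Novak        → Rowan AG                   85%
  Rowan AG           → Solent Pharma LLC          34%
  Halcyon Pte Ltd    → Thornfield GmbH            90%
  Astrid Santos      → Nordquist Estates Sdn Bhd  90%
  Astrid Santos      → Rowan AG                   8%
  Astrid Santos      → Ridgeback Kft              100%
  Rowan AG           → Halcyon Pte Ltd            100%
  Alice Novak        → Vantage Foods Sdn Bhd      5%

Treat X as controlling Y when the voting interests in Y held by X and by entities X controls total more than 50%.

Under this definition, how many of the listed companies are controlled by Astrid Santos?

2

Astrid holds 100% of Ridgeback, so Astrid controls Ridgeback.
Astrid holds 90% of Nordquist, so Astrid controls Nordquist.
No other company's threshold is met.
Astrid controls 2 companies.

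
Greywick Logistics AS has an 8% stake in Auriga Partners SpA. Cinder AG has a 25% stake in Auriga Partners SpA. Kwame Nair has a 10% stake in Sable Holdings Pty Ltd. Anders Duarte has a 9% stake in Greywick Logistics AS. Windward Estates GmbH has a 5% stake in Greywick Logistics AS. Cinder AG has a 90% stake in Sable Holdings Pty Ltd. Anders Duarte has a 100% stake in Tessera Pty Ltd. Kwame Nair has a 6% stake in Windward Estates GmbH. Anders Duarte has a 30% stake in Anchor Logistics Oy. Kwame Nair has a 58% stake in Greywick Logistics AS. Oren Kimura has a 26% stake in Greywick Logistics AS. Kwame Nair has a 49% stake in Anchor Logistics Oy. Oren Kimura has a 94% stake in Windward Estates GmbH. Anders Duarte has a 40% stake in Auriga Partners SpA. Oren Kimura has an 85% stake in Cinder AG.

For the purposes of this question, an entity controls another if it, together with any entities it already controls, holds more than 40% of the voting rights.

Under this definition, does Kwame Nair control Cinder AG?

No

Kwame holds 49% of Anchor, so Kwame controls Anchor.
Kwame holds 58% of Greywick, so Kwame controls Greywick.
Neither Kwame nor any entity Kwame controls holds any voting interest in Cinder.
So Kwame does not control Cinder.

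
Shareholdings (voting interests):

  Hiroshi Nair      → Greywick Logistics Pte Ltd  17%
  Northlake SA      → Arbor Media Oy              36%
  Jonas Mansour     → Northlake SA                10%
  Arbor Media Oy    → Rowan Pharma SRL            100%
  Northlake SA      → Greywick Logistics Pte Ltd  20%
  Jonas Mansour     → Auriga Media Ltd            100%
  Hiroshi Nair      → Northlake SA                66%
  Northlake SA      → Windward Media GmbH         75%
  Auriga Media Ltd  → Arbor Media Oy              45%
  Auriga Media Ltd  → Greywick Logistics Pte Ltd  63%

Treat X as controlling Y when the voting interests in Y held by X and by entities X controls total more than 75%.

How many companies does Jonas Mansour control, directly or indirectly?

Jonas holds 100% of Auriga, so Jonas controls Auriga.
No other company's threshold is met.
Jonas controls 1 company.

1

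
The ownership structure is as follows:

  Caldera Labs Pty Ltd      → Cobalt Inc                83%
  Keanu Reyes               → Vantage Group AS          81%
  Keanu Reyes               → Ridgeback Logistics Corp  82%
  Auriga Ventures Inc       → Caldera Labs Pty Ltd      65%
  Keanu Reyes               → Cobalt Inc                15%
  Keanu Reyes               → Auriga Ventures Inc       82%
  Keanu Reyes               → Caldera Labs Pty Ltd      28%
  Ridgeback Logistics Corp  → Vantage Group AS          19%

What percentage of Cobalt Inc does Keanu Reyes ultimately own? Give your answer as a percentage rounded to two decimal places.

Keanu reaches Cobalt along 3 paths.
Direct stake: 15% = 15%.
Via Caldera: 28% × 83% = 23.24%.
Via Auriga → Caldera: 82% × 65% × 83% = 44.239%.
Total: 15% + 23.24% + 44.239% = 82.479%.
Rounded: 82.48%.

82.48%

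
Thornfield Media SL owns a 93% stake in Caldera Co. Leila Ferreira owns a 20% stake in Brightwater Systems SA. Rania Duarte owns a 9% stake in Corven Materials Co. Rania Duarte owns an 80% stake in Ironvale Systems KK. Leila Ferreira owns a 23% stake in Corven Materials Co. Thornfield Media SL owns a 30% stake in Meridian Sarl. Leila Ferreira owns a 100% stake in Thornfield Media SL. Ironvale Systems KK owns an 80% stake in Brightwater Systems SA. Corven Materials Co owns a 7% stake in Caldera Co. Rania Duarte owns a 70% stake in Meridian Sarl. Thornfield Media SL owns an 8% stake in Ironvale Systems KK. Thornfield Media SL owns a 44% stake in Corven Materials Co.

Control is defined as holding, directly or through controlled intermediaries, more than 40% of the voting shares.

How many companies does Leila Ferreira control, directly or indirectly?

Leila holds 100% of Thornfield, so Leila controls Thornfield.
Thornfield and Leila together hold 44% + 23% = 67% of Corven, so Leila controls Corven.
Thornfield and Corven together hold 93% + 7% = 100% of Caldera, so Leila controls Caldera.
No other company's threshold is met.
Leila controls 3 companies.

3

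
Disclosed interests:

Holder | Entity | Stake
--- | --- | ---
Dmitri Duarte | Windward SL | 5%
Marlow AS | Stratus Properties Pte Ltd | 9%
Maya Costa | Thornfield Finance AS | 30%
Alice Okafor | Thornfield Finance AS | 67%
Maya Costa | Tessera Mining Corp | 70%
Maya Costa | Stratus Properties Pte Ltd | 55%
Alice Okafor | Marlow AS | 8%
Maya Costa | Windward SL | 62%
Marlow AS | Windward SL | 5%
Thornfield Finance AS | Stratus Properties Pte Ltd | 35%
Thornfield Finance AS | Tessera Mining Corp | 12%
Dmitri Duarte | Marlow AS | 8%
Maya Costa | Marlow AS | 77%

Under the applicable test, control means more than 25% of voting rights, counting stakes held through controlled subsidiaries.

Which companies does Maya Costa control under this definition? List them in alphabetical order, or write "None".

Marlow AS, Stratus Properties Pte Ltd, Tessera Mining Corp, Thornfield Finance AS, Windward SL

Maya holds 77% of Marlow, so Maya controls Marlow.
Maya holds 30% of Thornfield, so Maya controls Thornfield.
Marlow and Maya together hold 5% + 62% = 67% of Windward, so Maya controls Windward.
Maya and Thornfield and Marlow together hold 55% + 35% + 9% = 99% of Stratus, so Maya controls Stratus.
Maya and Thornfield together hold 70% + 12% = 82% of Tessera, so Maya controls Tessera.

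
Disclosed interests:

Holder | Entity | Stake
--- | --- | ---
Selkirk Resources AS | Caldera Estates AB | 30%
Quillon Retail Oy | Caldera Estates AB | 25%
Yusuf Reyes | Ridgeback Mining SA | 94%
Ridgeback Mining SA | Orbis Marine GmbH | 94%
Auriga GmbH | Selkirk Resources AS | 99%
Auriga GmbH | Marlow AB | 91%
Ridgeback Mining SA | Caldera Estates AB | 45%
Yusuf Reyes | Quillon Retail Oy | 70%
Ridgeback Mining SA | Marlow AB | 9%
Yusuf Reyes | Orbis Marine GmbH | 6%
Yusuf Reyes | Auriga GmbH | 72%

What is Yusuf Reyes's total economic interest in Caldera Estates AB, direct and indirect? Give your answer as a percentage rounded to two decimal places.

81.18%

Yusuf reaches Caldera along 3 paths.
Via Ridgeback: 94% × 45% = 42.3%.
Via Auriga → Selkirk: 72% × 99% × 30% = 21.384%.
Via Quillon: 70% × 25% = 17.5%.
Total: 42.3% + 21.384% + 17.5% = 81.184%.
Rounded: 81.18%.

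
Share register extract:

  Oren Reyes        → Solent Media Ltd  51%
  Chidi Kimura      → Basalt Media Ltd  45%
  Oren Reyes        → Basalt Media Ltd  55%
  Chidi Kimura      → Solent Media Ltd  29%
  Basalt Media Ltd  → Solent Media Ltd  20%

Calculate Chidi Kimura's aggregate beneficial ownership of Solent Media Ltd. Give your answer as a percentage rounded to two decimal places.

38.00%

Chidi reaches Solent along 2 paths.
Via Basalt: 45% × 20% = 9%.
Direct stake: 29% = 29%.
Total: 9% + 29% = 38%.
Rounded: 38.00%.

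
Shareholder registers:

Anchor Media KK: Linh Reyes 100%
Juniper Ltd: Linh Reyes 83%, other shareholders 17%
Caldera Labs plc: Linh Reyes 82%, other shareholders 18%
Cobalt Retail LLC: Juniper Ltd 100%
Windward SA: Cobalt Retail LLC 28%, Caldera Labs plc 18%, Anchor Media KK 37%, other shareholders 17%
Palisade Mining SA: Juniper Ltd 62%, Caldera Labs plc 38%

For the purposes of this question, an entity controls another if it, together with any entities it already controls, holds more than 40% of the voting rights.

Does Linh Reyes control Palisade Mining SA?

Yes

Linh holds 82% of Caldera, so Linh controls Caldera.
Linh holds 83% of Juniper, so Linh controls Juniper.
Juniper and Caldera together hold 62% + 38% = 100% of Palisade, so Linh controls Palisade.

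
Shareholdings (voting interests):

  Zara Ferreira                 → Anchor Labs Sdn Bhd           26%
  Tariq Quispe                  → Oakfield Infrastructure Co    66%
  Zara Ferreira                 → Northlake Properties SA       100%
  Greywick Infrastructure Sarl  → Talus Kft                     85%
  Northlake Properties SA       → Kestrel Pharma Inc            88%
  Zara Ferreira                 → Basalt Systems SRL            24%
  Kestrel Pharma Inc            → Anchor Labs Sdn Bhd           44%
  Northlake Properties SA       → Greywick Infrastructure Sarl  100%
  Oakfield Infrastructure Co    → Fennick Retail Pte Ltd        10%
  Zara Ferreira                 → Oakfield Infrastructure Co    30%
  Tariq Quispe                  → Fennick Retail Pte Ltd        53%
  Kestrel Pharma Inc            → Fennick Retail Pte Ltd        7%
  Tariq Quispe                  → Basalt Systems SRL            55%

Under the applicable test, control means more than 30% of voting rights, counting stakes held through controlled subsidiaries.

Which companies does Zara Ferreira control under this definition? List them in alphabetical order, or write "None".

Zara holds 100% of Northlake, so Zara controls Northlake.
Northlake holds 100% of Greywick, so Zara controls Greywick.
Northlake holds 88% of Kestrel, so Zara controls Kestrel.
Greywick holds 85% of Talus, so Zara controls Talus.
Zara and Kestrel together hold 26% + 44% = 70% of Anchor, so Zara controls Anchor.
No other company's threshold is met.

Anchor Labs Sdn Bhd, Greywick Infrastructure Sarl, Kestrel Pharma Inc, Northlake Properties SA, Talus Kft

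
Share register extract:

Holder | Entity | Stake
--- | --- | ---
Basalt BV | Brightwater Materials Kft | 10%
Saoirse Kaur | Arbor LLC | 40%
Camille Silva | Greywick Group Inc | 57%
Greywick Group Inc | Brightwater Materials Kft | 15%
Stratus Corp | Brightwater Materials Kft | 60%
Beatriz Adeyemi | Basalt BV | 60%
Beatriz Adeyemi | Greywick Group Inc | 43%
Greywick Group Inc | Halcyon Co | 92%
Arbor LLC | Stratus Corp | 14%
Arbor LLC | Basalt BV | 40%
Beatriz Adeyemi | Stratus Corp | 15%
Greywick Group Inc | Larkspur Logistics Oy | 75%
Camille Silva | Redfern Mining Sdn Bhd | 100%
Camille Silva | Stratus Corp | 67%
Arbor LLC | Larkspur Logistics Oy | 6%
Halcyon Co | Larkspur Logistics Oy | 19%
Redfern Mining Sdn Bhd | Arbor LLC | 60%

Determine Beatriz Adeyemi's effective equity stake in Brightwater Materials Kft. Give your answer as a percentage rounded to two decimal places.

21.45%

Beatriz reaches Brightwater along 3 paths.
Via Greywick: 43% × 15% = 6.45%.
Via Basalt: 60% × 10% = 6%.
Via Stratus: 15% × 60% = 9%.
Total: 6.45% + 6% + 9% = 21.45%.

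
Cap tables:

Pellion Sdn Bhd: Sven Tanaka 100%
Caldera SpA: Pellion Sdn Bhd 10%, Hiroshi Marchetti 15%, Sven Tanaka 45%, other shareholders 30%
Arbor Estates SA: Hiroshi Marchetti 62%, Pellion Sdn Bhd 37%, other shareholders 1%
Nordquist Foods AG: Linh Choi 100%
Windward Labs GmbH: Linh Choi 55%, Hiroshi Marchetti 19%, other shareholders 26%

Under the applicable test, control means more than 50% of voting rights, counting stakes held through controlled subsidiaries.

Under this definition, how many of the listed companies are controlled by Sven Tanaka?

Sven holds 100% of Pellion, so Sven controls Pellion.
Pellion and Sven together hold 10% + 45% = 55% of Caldera, so Sven controls Caldera.
No other company's threshold is met.
Sven controls 2 companies.

2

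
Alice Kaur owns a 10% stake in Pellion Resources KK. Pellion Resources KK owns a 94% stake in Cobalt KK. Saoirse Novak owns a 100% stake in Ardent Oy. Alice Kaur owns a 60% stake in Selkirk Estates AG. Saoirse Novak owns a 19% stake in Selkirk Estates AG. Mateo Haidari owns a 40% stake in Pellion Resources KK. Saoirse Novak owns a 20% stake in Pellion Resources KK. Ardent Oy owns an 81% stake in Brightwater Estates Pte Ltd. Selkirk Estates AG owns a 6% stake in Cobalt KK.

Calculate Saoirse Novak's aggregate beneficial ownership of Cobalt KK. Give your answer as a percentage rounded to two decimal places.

19.94%

Saoirse reaches Cobalt along 2 paths.
Via Pellion: 20% × 94% = 18.8%.
Via Selkirk: 19% × 6% = 1.14%.
Total: 18.8% + 1.14% = 19.94%.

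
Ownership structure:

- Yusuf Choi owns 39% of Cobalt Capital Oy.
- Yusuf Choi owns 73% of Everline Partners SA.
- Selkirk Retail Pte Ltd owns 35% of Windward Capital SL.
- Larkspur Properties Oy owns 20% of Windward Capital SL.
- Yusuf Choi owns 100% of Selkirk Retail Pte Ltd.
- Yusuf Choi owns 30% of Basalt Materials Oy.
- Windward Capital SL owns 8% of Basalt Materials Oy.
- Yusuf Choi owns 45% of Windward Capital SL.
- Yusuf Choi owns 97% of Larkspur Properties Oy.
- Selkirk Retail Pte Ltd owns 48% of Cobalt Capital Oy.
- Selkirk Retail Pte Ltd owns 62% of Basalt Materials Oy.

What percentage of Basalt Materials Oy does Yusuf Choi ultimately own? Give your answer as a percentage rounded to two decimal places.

Yusuf reaches Basalt along 5 paths.
Via Selkirk: 100% × 62% = 62%.
Direct stake: 30% = 30%.
Via Selkirk → Windward: 100% × 35% × 8% = 2.8%.
Via Larkspur → Windward: 97% × 20% × 8% = 1.552%.
Via Windward: 45% × 8% = 3.6%.
Total: 62% + 30% + 2.8% + 1.552% + 3.6% = 99.952%.
Rounded: 99.95%.

99.95%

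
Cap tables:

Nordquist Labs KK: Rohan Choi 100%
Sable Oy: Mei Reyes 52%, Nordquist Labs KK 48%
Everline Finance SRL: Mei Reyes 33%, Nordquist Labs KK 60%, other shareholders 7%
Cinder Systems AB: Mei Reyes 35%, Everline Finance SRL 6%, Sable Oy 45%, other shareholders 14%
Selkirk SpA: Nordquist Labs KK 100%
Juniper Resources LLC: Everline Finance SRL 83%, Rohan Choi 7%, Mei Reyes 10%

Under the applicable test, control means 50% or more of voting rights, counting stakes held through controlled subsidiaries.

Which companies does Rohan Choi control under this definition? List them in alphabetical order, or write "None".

Rohan holds 100% of Nordquist, so Rohan controls Nordquist.
Nordquist holds 60% of Everline, so Rohan controls Everline.
Nordquist holds 100% of Selkirk, so Rohan controls Selkirk.
Everline and Rohan together hold 83% + 7% = 90% of Juniper, so Rohan controls Juniper.
No other company's threshold is met.

Everline Finance SRL, Juniper Resources LLC, Nordquist Labs KK, Selkirk SpA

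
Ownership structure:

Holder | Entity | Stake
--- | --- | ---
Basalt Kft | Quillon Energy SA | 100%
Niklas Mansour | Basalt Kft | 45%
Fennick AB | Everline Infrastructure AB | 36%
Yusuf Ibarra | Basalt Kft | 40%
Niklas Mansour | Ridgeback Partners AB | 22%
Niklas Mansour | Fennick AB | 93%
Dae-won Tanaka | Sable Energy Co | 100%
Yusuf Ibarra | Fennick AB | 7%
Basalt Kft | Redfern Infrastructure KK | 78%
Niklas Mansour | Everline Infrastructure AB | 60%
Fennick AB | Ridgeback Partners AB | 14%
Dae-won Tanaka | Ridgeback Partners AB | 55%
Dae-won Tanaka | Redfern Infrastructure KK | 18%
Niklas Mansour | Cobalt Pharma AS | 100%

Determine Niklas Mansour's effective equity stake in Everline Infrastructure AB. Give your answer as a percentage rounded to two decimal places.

93.48%

Niklas reaches Everline along 2 paths.
Via Fennick: 93% × 36% = 33.48%.
Direct stake: 60% = 60%.
Total: 33.48% + 60% = 93.48%.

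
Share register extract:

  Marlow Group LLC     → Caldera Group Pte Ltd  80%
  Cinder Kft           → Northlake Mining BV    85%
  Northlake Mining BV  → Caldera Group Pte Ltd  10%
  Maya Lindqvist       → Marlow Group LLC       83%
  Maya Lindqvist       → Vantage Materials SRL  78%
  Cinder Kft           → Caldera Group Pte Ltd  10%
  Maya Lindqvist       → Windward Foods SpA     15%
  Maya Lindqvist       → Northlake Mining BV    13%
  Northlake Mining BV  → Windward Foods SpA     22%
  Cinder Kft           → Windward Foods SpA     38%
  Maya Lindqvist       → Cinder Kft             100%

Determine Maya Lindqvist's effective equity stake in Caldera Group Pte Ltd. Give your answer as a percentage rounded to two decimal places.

Maya reaches Caldera along 4 paths.
Via Cinder: 100% × 10% = 10%.
Via Cinder → Northlake: 100% × 85% × 10% = 8.5%.
Via Northlake: 13% × 10% = 1.3%.
Via Marlow: 83% × 80% = 66.4%.
Total: 10% + 8.5% + 1.3% + 66.4% = 86.2%.
Rounded: 86.20%.

86.20%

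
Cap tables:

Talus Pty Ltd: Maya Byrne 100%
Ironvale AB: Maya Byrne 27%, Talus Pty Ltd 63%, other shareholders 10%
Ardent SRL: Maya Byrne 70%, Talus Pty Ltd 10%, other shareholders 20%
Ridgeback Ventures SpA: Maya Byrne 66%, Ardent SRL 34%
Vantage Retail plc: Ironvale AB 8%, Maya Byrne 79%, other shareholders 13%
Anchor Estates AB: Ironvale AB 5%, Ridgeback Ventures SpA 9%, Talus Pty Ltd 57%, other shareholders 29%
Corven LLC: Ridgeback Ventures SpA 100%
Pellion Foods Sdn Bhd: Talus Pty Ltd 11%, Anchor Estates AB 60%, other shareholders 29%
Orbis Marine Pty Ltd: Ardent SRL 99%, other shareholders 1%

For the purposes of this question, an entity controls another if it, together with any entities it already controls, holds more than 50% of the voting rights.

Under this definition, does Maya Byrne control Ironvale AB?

Maya holds 100% of Talus, so Maya controls Talus.
Maya and Talus together hold 27% + 63% = 90% of Ironvale, so Maya controls Ironvale.

Yes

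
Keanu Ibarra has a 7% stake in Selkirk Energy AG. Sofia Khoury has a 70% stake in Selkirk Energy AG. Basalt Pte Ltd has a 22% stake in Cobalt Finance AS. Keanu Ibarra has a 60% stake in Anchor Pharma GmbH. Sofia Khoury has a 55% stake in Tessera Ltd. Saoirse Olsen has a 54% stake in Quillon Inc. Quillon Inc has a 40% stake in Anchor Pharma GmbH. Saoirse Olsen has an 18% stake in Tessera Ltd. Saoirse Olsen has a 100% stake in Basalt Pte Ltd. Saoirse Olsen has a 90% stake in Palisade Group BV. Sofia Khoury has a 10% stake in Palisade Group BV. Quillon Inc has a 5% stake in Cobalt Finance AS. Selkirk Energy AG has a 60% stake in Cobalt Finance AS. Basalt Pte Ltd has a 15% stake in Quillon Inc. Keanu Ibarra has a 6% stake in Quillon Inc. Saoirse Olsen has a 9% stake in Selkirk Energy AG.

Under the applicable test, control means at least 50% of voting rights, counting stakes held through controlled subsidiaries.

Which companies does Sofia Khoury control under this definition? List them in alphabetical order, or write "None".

Sofia holds 70% of Selkirk, so Sofia controls Selkirk.
Selkirk holds 60% of Cobalt, so Sofia controls Cobalt.
Sofia holds 55% of Tessera, so Sofia controls Tessera.
No other company's threshold is met.

Cobalt Finance AS, Selkirk Energy AG, Tessera Ltd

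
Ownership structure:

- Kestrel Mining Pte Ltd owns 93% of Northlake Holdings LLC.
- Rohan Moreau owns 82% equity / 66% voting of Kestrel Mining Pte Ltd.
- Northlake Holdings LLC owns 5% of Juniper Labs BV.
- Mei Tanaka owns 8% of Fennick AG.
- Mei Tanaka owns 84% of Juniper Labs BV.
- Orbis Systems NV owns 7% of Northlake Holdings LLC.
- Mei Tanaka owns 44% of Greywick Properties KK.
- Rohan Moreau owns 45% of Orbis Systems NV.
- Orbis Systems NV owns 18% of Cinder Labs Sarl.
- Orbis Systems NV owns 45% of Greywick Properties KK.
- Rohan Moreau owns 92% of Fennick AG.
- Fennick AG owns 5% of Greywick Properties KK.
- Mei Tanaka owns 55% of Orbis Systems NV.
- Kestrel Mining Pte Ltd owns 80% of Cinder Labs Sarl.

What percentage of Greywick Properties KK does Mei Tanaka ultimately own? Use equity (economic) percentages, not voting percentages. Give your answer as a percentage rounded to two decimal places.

69.15%

Mei reaches Greywick along 3 paths.
Direct stake: 44% = 44%.
Via Orbis: 55% × 45% = 24.75%.
Via Fennick: 8% × 5% = 0.4%.
Total: 44% + 24.75% + 0.4% = 69.15%.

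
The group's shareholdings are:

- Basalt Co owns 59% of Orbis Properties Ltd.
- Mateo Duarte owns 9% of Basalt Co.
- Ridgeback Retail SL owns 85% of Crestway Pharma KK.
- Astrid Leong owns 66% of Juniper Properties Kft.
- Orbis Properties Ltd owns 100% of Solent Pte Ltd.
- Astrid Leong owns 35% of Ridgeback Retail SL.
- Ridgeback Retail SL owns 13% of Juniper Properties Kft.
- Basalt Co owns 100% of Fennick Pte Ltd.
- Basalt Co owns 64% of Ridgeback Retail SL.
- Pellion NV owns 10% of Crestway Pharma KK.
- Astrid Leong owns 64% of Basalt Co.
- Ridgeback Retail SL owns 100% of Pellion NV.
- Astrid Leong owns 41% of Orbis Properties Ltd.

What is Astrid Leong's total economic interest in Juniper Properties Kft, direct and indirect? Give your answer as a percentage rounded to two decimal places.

Astrid reaches Juniper along 3 paths.
Direct stake: 66% = 66%.
Via Ridgeback: 35% × 13% = 4.55%.
Via Basalt → Ridgeback: 64% × 64% × 13% = 5.3248%.
Total: 66% + 4.55% + 5.3248% = 75.8748%.
Rounded: 75.87%.

75.87%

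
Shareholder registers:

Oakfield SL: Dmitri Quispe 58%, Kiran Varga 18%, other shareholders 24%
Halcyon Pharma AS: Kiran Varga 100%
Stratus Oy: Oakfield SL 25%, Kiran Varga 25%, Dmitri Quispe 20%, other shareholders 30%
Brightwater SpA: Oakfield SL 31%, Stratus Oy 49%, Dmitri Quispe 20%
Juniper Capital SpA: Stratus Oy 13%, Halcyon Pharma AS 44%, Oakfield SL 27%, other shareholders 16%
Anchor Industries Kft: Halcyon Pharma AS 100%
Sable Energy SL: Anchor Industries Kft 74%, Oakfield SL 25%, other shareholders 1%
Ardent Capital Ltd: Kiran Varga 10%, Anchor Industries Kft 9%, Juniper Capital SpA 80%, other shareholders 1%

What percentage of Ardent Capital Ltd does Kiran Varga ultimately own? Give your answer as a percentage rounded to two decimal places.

61.16%

Kiran reaches Ardent along 6 paths.
Direct stake: 10% = 10%.
Via Halcyon → Anchor: 100% × 100% × 9% = 9%.
Via Oakfield → Stratus → Juniper: 18% × 25% × 13% × 80% = 0.468%.
Via Stratus → Juniper: 25% × 13% × 80% = 2.6%.
Via Halcyon → Juniper: 100% × 44% × 80% = 35.2%.
Via Oakfield → Juniper: 18% × 27% × 80% = 3.888%.
Total: 10% + 9% + 0.468% + 2.6% + 35.2% + 3.888% = 61.156%.
Rounded: 61.16%.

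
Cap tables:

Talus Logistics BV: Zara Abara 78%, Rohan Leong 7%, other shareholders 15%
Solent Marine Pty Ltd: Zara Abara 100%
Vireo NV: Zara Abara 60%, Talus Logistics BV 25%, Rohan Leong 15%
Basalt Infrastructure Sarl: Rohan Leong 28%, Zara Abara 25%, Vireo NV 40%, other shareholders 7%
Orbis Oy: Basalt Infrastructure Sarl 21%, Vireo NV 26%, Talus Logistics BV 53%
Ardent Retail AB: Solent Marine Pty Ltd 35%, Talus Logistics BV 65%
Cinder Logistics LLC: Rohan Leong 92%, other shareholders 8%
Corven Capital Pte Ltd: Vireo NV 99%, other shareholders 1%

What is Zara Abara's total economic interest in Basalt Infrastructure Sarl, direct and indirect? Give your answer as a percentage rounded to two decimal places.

56.80%

Zara reaches Basalt along 3 paths.
Direct stake: 25% = 25%.
Via Vireo: 60% × 40% = 24%.
Via Talus → Vireo: 78% × 25% × 40% = 7.8%.
Total: 25% + 24% + 7.8% = 56.8%.
Rounded: 56.80%.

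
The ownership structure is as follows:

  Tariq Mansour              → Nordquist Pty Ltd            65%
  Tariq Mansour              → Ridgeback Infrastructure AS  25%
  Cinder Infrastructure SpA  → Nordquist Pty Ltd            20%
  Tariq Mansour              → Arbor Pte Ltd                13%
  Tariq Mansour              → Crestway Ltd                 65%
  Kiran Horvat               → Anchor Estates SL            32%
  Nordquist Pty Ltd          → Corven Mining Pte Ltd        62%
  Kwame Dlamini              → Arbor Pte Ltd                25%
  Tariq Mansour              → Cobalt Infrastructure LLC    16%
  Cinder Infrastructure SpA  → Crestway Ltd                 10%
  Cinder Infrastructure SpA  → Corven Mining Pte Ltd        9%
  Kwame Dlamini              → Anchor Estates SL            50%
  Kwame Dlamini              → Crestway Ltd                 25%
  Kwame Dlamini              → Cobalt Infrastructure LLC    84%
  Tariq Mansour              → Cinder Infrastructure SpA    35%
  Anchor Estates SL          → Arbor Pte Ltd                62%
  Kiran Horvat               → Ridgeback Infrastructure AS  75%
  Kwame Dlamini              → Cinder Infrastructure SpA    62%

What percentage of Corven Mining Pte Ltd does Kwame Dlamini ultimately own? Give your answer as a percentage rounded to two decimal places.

13.27%

Kwame reaches Corven along 2 paths.
Via Cinder: 62% × 9% = 5.58%.
Via Cinder → Nordquist: 62% × 20% × 62% = 7.688%.
Total: 5.58% + 7.688% = 13.268%.
Rounded: 13.27%.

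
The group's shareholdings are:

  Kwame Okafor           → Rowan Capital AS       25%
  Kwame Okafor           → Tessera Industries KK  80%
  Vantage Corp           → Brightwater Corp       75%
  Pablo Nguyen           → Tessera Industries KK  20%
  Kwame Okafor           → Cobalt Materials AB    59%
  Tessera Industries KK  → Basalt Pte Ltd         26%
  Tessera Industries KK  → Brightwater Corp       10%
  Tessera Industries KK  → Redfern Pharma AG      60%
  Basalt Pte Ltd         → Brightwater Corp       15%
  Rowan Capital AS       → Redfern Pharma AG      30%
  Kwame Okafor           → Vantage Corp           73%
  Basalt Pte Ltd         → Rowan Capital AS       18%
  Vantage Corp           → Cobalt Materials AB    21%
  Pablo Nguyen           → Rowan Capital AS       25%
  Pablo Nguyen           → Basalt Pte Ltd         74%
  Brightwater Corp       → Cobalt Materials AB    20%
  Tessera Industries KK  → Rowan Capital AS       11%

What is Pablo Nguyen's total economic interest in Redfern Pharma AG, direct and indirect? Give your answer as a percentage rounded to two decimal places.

Pablo reaches Redfern along 5 paths.
Via Tessera: 20% × 60% = 12%.
Via Tessera → Basalt → Rowan: 20% × 26% × 18% × 30% = 0.2808%.
Via Basalt → Rowan: 74% × 18% × 30% = 3.996%.
Via Rowan: 25% × 30% = 7.5%.
Via Tessera → Rowan: 20% × 11% × 30% = 0.66%.
Total: 12% + 0.2808% + 3.996% + 7.5% + 0.66% = 24.4368%.
Rounded: 24.44%.

24.44%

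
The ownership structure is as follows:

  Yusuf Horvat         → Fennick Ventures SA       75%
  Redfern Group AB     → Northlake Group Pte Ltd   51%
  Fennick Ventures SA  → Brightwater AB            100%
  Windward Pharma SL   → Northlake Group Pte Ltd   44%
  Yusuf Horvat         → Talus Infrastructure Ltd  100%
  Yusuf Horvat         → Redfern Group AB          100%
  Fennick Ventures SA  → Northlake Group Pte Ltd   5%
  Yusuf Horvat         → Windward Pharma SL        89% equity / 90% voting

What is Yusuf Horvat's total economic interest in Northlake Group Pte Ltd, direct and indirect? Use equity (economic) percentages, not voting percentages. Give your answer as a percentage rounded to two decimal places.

93.91%

Yusuf reaches Northlake along 3 paths.
Via Redfern: 100% × 51% = 51%.
Via Windward: 89% × 44% = 39.16%.
Via Fennick: 75% × 5% = 3.75%.
Total: 51% + 39.16% + 3.75% = 93.91%.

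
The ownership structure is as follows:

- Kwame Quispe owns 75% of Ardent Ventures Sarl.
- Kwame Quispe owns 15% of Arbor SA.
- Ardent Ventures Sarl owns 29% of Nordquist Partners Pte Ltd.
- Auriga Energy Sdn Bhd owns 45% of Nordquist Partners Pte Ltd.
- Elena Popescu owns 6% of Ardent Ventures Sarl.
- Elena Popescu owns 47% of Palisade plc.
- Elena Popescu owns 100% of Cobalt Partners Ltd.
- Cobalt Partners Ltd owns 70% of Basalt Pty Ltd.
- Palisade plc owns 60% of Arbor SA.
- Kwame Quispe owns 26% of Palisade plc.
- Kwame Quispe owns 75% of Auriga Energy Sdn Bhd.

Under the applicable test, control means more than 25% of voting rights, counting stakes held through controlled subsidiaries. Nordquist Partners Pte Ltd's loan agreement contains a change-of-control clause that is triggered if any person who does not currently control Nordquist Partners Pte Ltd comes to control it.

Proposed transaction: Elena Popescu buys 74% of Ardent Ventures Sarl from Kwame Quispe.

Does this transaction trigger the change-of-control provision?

Yes

The purchase adds only to Elena's holdings (Kwame's stake shrinks), so Elena is the only person who could newly come to control Nordquist.
Elena holds 47% of Palisade, so Elena controls Palisade.
Elena holds 100% of Cobalt, so Elena controls Cobalt.
Palisade holds 60% of Arbor, so Elena controls Arbor.
Cobalt holds 70% of Basalt, so Elena controls Basalt.
Neither Elena nor any entity Elena controls holds any voting interest in Nordquist.
So before the transaction, Elena does not control Nordquist.
After the purchase, Elena's direct stake in Ardent rises to 6% + 74% = 80%, and Kwame's stake falls to 1%.
Elena holds 80% of Ardent, so Elena controls Ardent.
Ardent holds 29% of Nordquist, so Elena controls Nordquist.
Elena did not control Nordquist before and does after, so the clause is triggered.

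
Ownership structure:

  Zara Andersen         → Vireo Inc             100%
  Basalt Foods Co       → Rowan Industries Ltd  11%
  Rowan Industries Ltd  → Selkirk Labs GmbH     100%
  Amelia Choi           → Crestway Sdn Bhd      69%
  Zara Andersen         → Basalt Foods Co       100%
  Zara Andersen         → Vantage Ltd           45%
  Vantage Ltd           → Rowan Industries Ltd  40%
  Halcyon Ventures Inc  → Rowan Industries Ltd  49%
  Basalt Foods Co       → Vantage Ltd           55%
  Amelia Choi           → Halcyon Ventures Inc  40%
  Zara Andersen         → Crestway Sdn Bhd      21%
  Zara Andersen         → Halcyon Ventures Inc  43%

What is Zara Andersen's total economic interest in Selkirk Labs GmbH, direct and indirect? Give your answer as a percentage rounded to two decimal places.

Zara reaches Selkirk along 4 paths.
Via Halcyon → Rowan: 43% × 49% × 100% = 21.07%.
Via Basalt → Rowan: 100% × 11% × 100% = 11%.
Via Vantage → Rowan: 45% × 40% × 100% = 18%.
Via Basalt → Vantage → Rowan: 100% × 55% × 40% × 100% = 22%.
Total: 21.07% + 11% + 18% + 22% = 72.07%.

72.07%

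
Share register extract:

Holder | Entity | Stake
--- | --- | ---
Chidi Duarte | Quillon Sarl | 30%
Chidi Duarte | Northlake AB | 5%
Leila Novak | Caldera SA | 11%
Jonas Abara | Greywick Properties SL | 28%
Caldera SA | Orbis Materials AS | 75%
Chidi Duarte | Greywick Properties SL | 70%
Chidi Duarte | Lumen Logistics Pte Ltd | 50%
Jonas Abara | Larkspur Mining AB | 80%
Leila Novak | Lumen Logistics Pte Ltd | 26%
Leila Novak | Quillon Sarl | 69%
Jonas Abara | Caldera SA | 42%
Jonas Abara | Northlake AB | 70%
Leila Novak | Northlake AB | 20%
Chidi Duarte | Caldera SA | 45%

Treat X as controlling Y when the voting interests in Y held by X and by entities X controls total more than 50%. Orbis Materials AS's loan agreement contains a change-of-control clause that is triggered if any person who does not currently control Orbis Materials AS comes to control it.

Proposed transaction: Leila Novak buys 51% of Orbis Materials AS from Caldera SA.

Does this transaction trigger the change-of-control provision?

Yes

The purchase adds only to Leila's holdings (Caldera's stake shrinks), so Leila is the only person who could newly come to control Orbis.
Leila holds 69% of Quillon, so Leila controls Quillon.
Neither Leila nor any entity Leila controls holds any voting interest in Orbis.
So before the transaction, Leila does not control Orbis.
After the purchase, Leila holds 51% of Orbis directly, and Caldera's stake falls to 24%.
Leila holds 51% of Orbis, so Leila controls Orbis.
Leila did not control Orbis before and does after, so the clause is triggered.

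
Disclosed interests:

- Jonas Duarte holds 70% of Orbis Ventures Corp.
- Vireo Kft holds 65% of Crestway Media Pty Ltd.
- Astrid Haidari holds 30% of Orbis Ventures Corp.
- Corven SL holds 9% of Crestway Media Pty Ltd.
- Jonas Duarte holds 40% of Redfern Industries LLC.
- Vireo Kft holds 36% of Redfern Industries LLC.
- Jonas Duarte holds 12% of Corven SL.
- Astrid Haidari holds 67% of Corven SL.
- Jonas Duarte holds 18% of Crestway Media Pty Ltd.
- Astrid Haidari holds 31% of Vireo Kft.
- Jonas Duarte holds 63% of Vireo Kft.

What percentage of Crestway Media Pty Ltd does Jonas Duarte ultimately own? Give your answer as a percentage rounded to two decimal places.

60.03%

Jonas reaches Crestway along 3 paths.
Direct stake: 18% = 18%.
Via Vireo: 63% × 65% = 40.95%.
Via Corven: 12% × 9% = 1.08%.
Total: 18% + 40.95% + 1.08% = 60.03%.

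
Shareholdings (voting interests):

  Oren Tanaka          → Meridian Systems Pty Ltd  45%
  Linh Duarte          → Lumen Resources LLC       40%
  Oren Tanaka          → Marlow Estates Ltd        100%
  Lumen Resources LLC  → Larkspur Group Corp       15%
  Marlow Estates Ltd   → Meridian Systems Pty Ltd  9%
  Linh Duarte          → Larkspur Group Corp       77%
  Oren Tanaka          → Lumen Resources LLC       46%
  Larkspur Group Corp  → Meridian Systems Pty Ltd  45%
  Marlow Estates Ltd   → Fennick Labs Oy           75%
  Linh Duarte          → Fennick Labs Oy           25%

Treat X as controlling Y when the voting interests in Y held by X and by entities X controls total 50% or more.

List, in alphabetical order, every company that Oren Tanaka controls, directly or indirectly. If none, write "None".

Oren holds 100% of Marlow, so Oren controls Marlow.
Marlow holds 75% of Fennick, so Oren controls Fennick.
Marlow and Oren together hold 9% + 45% = 54% of Meridian, so Oren controls Meridian.
No other company's threshold is met.

Fennick Labs Oy, Marlow Estates Ltd, Meridian Systems Pty Ltd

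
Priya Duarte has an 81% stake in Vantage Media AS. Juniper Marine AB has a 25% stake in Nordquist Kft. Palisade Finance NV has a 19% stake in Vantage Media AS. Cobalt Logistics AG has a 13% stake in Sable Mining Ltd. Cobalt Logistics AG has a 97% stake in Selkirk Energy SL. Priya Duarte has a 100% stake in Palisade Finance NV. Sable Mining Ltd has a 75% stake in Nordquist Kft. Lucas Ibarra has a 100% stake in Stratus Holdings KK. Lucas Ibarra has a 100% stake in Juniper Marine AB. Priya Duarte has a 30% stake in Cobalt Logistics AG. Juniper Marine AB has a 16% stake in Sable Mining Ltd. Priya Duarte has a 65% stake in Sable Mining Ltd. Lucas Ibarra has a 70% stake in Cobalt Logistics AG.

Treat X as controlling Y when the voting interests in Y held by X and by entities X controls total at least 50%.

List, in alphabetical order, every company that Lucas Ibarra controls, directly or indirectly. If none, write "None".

Cobalt Logistics AG, Juniper Marine AB, Selkirk Energy SL, Stratus Holdings KK

Lucas holds 70% of Cobalt, so Lucas controls Cobalt.
Lucas holds 100% of Juniper, so Lucas controls Juniper.
Lucas holds 100% of Stratus, so Lucas controls Stratus.
Cobalt holds 97% of Selkirk, so Lucas controls Selkirk.
No other company's threshold is met.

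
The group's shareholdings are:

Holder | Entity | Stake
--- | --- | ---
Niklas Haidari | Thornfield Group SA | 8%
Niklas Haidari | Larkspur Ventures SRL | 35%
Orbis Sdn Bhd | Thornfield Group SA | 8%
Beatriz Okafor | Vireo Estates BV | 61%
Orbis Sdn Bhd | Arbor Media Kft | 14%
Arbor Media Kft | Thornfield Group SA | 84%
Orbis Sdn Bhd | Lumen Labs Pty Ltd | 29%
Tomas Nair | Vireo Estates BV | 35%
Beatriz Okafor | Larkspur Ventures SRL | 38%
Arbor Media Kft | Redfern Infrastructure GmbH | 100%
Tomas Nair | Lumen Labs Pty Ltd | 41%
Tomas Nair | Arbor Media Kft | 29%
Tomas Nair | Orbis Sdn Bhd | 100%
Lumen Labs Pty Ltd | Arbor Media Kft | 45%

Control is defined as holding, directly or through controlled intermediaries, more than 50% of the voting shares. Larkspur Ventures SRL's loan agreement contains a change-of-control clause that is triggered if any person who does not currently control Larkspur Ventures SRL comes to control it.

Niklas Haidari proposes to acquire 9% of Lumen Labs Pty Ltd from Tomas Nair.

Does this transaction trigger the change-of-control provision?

The purchase adds only to Niklas's holdings (Tomas's stake shrinks), so Niklas is the only person who could newly come to control Larkspur.
Niklas's largest direct stake is 35% in Larkspur, which does not meet the threshold, so Niklas controls no company.
In Larkspur, Niklas's side holds only 35%, not > 50%.
So before the transaction, Niklas does not control Larkspur.
After the purchase, Niklas holds 9% of Lumen directly, and Tomas's stake falls to 32%.
Niklas's side now holds 9% of Lumen, not > 50%, so Niklas still does not control Lumen.
After the transaction, Niklas's side holds 35% of Larkspur, not > 50%, so Niklas still does not control Larkspur.
No new person acquires control, so the clause is not triggered.

No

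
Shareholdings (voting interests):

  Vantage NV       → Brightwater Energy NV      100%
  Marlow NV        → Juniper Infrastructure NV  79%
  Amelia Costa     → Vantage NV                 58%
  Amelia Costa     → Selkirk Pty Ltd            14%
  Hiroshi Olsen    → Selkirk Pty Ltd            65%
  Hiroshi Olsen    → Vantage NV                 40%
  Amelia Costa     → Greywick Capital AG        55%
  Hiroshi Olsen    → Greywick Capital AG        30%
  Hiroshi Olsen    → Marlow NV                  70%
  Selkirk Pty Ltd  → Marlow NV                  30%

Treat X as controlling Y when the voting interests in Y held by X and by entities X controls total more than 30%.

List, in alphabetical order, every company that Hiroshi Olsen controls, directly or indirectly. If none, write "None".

Brightwater Energy NV, Juniper Infrastructure NV, Marlow NV, Selkirk Pty Ltd, Vantage NV

Hiroshi holds 65% of Selkirk, so Hiroshi controls Selkirk.
Hiroshi and Selkirk together hold 70% + 30% = 100% of Marlow, so Hiroshi controls Marlow.
Hiroshi holds 40% of Vantage, so Hiroshi controls Vantage.
Marlow holds 79% of Juniper, so Hiroshi controls Juniper.
Vantage holds 100% of Brightwater, so Hiroshi controls Brightwater.
No other company's threshold is met.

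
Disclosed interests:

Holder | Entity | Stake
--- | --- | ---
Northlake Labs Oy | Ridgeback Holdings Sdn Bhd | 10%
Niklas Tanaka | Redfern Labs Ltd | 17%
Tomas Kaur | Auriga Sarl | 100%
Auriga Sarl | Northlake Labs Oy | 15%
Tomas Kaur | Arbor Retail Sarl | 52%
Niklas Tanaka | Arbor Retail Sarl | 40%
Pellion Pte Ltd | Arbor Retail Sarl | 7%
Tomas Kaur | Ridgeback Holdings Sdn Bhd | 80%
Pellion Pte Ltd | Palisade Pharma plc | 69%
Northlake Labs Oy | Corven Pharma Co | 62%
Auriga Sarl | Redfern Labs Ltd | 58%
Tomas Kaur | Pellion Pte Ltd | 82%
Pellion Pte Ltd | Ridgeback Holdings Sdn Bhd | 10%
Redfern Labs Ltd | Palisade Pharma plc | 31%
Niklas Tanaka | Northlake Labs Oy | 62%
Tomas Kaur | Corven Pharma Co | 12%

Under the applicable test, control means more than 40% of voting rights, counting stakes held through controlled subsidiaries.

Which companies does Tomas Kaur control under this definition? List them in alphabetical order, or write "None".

Tomas holds 100% of Auriga, so Tomas controls Auriga.
Auriga holds 58% of Redfern, so Tomas controls Redfern.
Tomas holds 82% of Pellion, so Tomas controls Pellion.
Pellion and Tomas together hold 10% + 80% = 90% of Ridgeback, so Tomas controls Ridgeback.
Pellion and Tomas together hold 7% + 52% = 59% of Arbor, so Tomas controls Arbor.
Pellion and Redfern together hold 69% + 31% = 100% of Palisade, so Tomas controls Palisade.
No other company's threshold is met.

Arbor Retail Sarl, Auriga Sarl, Palisade Pharma plc, Pellion Pte Ltd, Redfern Labs Ltd, Ridgeback Holdings Sdn Bhd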